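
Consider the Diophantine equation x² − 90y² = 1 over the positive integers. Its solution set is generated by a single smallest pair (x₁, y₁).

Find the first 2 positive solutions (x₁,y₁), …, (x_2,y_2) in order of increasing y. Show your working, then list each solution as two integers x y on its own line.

d=90: √d = [9; 2,18] (ℓ=2, even), read p_1/q_1
k=0  a_k=9  p_k/q_k = 9/1
k=1  a_k=2  p_k/q_k = 19/2
→ (19, 2).  Check: 19²=361, 90·2²=360, difference 1.
(x_2, y_2) = (19·19 + 90·2·2, 19·2 + 2·19) = (721, 76)

19 2
721 76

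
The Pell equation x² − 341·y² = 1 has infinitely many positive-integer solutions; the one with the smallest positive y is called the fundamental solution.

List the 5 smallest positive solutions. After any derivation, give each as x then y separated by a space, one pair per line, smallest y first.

10626551 575460
225847172311201 12230310076920
4799952989541519968951 259932027556408030380
102013890481930631287980124801 5524361894723138392975161840
2168111619829296063734843424848413751 117409826833463862093989641643997300

[18; 2,6,1,8,2,…,6,2,36] for √341; ℓ=14 ⇒ convergent index 13
a_0=18:  p_0=18·1+0=18,  q_0=18·0+1=1
…
a_2=6:  p_2=6·37+18=240,  q_2=6·2+1=13
…
a_7=2:  p_7=2·7645+5189=20479,  q_7=2·414+281=1109
…
a_11=1:  p_11=1·641940+76727=718667,  q_11=1·34763+4155=38918
a_12=6:  p_12=6·718667+641940=4953942,  q_12=6·38918+34763=268271
a_13=2:  p_13=2·4953942+718667=10626551,  q_13=2·268271+38918=575460
→ (10626551, 575460).  Check: 10626551²=112923586155601, 341·575460²=112923586155600, difference 1.
k=2:  x_2 = 10626551·10626551+341·575460·575460 = 225847172311201,  y_2 = 10626551·575460+575460·10626551 = 12230310076920
k=3:  x_3 = 10626551·225847172311201+341·575460·12230310076920 = 4799952989541519968951,  y_3 = 10626551·12230310076920+575460·225847172311201 = 259932027556408030380
k=4:  x_4 = 10626551·4799952989541519968951+341·575460·259932027556408030380 = 102013890481930631287980124801,  y_4 = 10626551·259932027556408030380+575460·4799952989541519968951 = 5524361894723138392975161840
k=5:  x_5 = 10626551·102013890481930631287980124801+341·575460·5524361894723138392975161840 = 2168111619829296063734843424848413751,  y_5 = 10626551·5524361894723138392975161840+575460·102013890481930631287980124801 = 117409826833463862093989641643997300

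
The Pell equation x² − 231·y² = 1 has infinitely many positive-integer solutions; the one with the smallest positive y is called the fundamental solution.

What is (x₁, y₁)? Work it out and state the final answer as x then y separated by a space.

√231 → a₀=15, period (5,30); ℓ=2 even so k=1
step 0: (15, 1)  from 15·(1,0) + (0,1)
step 1: (76, 5)  from 5·(15,1) + (1,0)
→ (76, 5).  Check: 76²=5776, 231·5²=5775, difference 1.

76 5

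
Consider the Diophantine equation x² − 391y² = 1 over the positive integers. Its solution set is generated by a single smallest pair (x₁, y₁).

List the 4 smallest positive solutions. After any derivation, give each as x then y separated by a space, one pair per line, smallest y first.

√391 → a₀=19, period (1,3,2,2,1,…,3,1,38); ℓ=16 even so k=15
k=0  a_k=19  p_k/q_k = 19/1
…
k=4  a_k=2  p_k/q_k = 435/22
…
k=14  a_k=3  p_k/q_k = 5678083/287153
k=15  a_k=1  p_k/q_k = 7338680/371133
fundamental: x₁=7338680, y₁=371133  (since 53856224142400 − 391·137739703689 = 1)
(7338680+371133√391)^2 = 107712448284799 + 5447252648880√391
(7338680+371133√391)^3 = 1580934379957370111960 + 79951288138564985667√391
(7338680+371133√391)^4 = 23203943031010998074028940801 + 1173473838473442730776750240√391

7338680 371133
107712448284799 5447252648880
1580934379957370111960 79951288138564985667
23203943031010998074028940801 1173473838473442730776750240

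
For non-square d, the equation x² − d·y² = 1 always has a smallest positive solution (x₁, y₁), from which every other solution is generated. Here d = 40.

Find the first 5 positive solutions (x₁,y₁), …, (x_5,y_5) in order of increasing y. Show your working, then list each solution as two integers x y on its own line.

d=40: √d = [6; 3,12] (ℓ=2, even), read p_1/q_1
k=0  a_k=6  p_k/q_k = 6/1
k=1  a_k=3  p_k/q_k = 19/3
fundamental: x₁=19, y₁=3  (since 361 − 40·9 = 1)
n=2: (19,3)∘(19,3) = (19·19+40·3·3, 19·3+3·19) = (721,114)
n=3: (721,114)∘(19,3) = (19·721+40·3·114, 19·114+3·721) = (27379,4329)
n=4: (27379,4329)∘(19,3) = (19·27379+40·3·4329, 19·4329+3·27379) = (1039681,164388)
n=5: (1039681,164388)∘(19,3) = (19·1039681+40·3·164388, 19·164388+3·1039681) = (39480499,6242415)

19 3
721 114
27379 4329
1039681 164388
39480499 6242415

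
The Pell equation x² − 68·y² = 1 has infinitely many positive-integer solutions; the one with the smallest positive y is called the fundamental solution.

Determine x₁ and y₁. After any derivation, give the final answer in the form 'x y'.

d=68: √d = [8; 4,16] (ℓ=2, even), read p_1/q_1
step 0: (8, 1)  from 8·(1,0) + (0,1)
step 1: (33, 4)  from 4·(8,1) + (1,0)
fundamental: x₁=33, y₁=4  (since 1089 − 68·16 = 1)

33 4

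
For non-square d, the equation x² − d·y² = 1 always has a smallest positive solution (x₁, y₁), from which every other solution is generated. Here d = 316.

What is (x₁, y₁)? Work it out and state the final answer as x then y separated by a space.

12799 720

√316 = [17; 1,3,2,8,2,3,1,34, …], period ℓ=8 (even) → k=7
step 0: (17, 1)  from 17·(1,0) + (0,1)
step 1: (18, 1)  from 1·(17,1) + (1,0)
…
step 3: (160, 9)  from 2·(71,4) + (18,1)
step 4: (1351, 76)  from 8·(160,9) + (71,4)
step 5: (2862, 161)  from 2·(1351,76) + (160,9)
step 6: (9937, 559)  from 3·(2862,161) + (1351,76)
step 7: (12799, 720)  from 1·(9937,559) + (2862,161)
(x₁, y₁) = (12799, 720);  12799² − 316·720² = 1 ✓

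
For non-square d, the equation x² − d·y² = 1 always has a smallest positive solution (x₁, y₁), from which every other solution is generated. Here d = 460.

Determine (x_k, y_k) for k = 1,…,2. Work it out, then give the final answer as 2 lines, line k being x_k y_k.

2535751 118230
12860066268001 599603681460

√460 → a₀=21, period (2,4,3,1,2,10,2,1,3,4,2,42); ℓ=12 even so k=11
k=0  a_k=21  p_k/q_k = 21/1
…
k=5  a_k=2  p_k/q_k = 2252/105
…
k=9  a_k=3  p_k/q_k = 265693/12388
k=10  a_k=4  p_k/q_k = 1135029/52921
k=11  a_k=2  p_k/q_k = 2535751/118230
(x₁, y₁) = (2535751, 118230);  2535751² − 460·118230² = 1 ✓
(2535751+118230√460)^2 = 12860066268001 + 599603681460√460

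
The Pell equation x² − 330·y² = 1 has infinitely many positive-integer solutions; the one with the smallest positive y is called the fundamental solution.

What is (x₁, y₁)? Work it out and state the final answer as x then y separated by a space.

109 6

d=330: √d = [18; 6,36] (ℓ=2, even), read p_1/q_1
i=0: a=18 ⇒ p=18, q=1
i=1: a=6 ⇒ p=109, q=6
fundamental: x₁=109, y₁=6  (since 11881 − 330·36 = 1)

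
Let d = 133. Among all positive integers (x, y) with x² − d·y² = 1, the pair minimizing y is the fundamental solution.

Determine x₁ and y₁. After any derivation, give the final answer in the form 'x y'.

[11; 1,1,7,5,1,…,1,1,22] for √133; ℓ=16 ⇒ convergent index 15
i=0: a=11 ⇒ p=11, q=1
…
i=2: a=1 ⇒ p=23, q=2
i=3: a=7 ⇒ p=173, q=15
…
i=5: a=1 ⇒ p=1061, q=92
…
i=9: a=1 ⇒ p=10979, q=952
…
i=14: a=1 ⇒ p=1378591, q=119539
i=15: a=1 ⇒ p=2588599, q=224460
→ (2588599, 224460).  Check: 2588599²=6700844782801, 133·224460²=6700844782800, difference 1.

2588599 224460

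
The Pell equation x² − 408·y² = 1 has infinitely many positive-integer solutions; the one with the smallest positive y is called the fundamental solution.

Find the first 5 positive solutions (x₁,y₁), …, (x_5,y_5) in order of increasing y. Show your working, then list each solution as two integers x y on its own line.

[20; 5,40] for √408; ℓ=2 ⇒ convergent index 1
k=0  a_k=20  p_k/q_k = 20/1
k=1  a_k=5  p_k/q_k = 101/5
(x₁, y₁) = (101, 5);  101² − 408·5² = 1 ✓
n=2: (101,5)∘(101,5) = (101·101+408·5·5, 101·5+5·101) = (20401,1010)
n=3: (20401,1010)∘(101,5) = (101·20401+408·5·1010, 101·1010+5·20401) = (4120901,204015)
n=4: (4120901,204015)∘(101,5) = (101·4120901+408·5·204015, 101·204015+5·4120901) = (832401601,41210020)
n=5: (832401601,41210020)∘(101,5) = (101·832401601+408·5·41210020, 101·41210020+5·832401601) = (168141002501,8324220025)

101 5
20401 1010
4120901 204015
832401601 41210020
168141002501 8324220025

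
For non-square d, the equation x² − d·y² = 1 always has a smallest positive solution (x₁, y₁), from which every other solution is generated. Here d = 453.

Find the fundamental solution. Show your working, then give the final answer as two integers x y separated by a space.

√453 → a₀=21, period (3,1,1,10,14,10,1,1,3,42); ℓ=10 even so k=9
step 0: (21, 1)  from 21·(1,0) + (0,1)
…
step 2: (85, 4)  from 1·(64,3) + (21,1)
step 3: (149, 7)  from 1·(85,4) + (64,3)
…
step 5: (22199, 1043)  from 14·(1575,74) + (149,7)
step 6: (223565, 10504)  from 10·(22199,1043) + (1575,74)
…
step 8: (469329, 22051)  from 1·(245764,11547) + (223565,10504)
step 9: (1653751, 77700)  from 3·(469329,22051) + (245764,11547)
(x₁, y₁) = (1653751, 77700);  1653751² − 453·77700² = 1 ✓

1653751 77700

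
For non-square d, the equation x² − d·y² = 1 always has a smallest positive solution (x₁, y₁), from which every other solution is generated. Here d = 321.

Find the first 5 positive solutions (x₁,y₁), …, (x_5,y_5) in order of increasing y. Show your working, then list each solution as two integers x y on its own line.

√321 → a₀=17, period (1,10,1,34); ℓ=4 even so k=3
i=0: a=17 ⇒ p=17, q=1
…
i=2: a=10 ⇒ p=197, q=11
i=3: a=1 ⇒ p=215, q=12
fundamental: x₁=215, y₁=12  (since 46225 − 321·144 = 1)
n=2: (215,12)∘(215,12) = (215·215+321·12·12, 215·12+12·215) = (92449,5160)
n=3: (92449,5160)∘(215,12) = (215·92449+321·12·5160, 215·5160+12·92449) = (39752855,2218788)
n=4: (39752855,2218788)∘(215,12) = (215·39752855+321·12·2218788, 215·2218788+12·39752855) = (17093635201,954073680)
n=5: (17093635201,954073680)∘(215,12) = (215·17093635201+321·12·954073680, 215·954073680+12·17093635201) = (7350223383575,410249463612)

215 12
92449 5160
39752855 2218788
17093635201 954073680
7350223383575 410249463612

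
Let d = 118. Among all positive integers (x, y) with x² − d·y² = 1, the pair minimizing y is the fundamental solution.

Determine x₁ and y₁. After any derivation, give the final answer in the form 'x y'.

[10; 1,6,3,2,10,2,3,6,1,20] for √118; ℓ=10 ⇒ convergent index 9
i=0: a=10 ⇒ p=10, q=1
…
i=2: a=6 ⇒ p=76, q=7
…
i=8: a=6 ⇒ p=264802, q=24377
i=9: a=1 ⇒ p=306917, q=28254
(x₁, y₁) = (306917, 28254);  306917² − 118·28254² = 1 ✓

306917 28254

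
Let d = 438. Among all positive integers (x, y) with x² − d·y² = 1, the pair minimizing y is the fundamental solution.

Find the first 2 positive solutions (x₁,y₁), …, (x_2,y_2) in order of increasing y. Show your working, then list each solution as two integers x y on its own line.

293 14
171697 8204

√438 = [20; 1,12,1,40, …], period ℓ=4 (even) → k=3
i=0: a=20 ⇒ p=20, q=1
…
i=2: a=12 ⇒ p=272, q=13
i=3: a=1 ⇒ p=293, q=14
(x₁, y₁) = (293, 14);  293² − 438·14² = 1 ✓
k=2:  x_2 = 293·293+438·14·14 = 171697,  y_2 = 293·14+14·293 = 8204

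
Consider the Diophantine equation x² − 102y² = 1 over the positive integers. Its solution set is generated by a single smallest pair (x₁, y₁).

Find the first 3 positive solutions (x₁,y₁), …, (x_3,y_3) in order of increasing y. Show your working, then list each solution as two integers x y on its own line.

101 10
20401 2020
4120901 408030

d=102: √d = [10; 10,20] (ℓ=2, even), read p_1/q_1
a_0=10:  p_0=10·1+0=10,  q_0=10·0+1=1
a_1=10:  p_1=10·10+1=101,  q_1=10·1+0=10
fundamental: x₁=101, y₁=10  (since 10201 − 102·100 = 1)
(101+10√102)^2 = 20401 + 2020√102
(101+10√102)^3 = 4120901 + 408030√102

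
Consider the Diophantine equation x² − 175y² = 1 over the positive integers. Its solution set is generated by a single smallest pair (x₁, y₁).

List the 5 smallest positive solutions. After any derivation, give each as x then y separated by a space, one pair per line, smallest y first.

2024 153
8193151 619344
33165873224 2507104359
134255446617601 10148757825888
543466014742175624 41082169172090265

d=175: √d = [13; 4,2,1,2,4,26] (ℓ=6, even), read p_5/q_5
a_0=13:  p_0=13·1+0=13,  q_0=13·0+1=1
…
a_2=2:  p_2=2·53+13=119,  q_2=2·4+1=9
a_3=1:  p_3=1·119+53=172,  q_3=1·9+4=13
a_4=2:  p_4=2·172+119=463,  q_4=2·13+9=35
a_5=4:  p_5=4·463+172=2024,  q_5=4·35+13=153
fundamental: x₁=2024, y₁=153  (since 4096576 − 175·23409 = 1)
(x_2, y_2) = (2024·2024 + 175·153·153, 2024·153 + 153·2024) = (8193151, 619344)
(x_3, y_3) = (2024·8193151 + 175·153·619344, 2024·619344 + 153·8193151) = (33165873224, 2507104359)
(x_4, y_4) = (2024·33165873224 + 175·153·2507104359, 2024·2507104359 + 153·33165873224) = (134255446617601, 10148757825888)
(x_5, y_5) = (2024·134255446617601 + 175·153·10148757825888, 2024·10148757825888 + 153·134255446617601) = (543466014742175624, 41082169172090265)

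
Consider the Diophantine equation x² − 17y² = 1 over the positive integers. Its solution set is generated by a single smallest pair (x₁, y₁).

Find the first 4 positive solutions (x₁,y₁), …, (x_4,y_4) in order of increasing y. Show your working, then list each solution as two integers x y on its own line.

33 8
2177 528
143649 34840
9478657 2298912

[4; 8] for √17; ℓ=1 ⇒ convergent index 1
k=0  a_k=4  p_k/q_k = 4/1
k=1  a_k=8  p_k/q_k = 33/8
fundamental: x₁=33, y₁=8  (since 1089 − 17·64 = 1)
(x_2, y_2) = (33·33 + 17·8·8, 33·8 + 8·33) = (2177, 528)
(x_3, y_3) = (33·2177 + 17·8·528, 33·528 + 8·2177) = (143649, 34840)
(x_4, y_4) = (33·143649 + 17·8·34840, 33·34840 + 8·143649) = (9478657, 2298912)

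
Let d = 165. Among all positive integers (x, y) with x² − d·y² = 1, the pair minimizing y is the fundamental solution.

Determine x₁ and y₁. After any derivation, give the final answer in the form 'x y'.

1079 84

d=165: √d = [12; 1,5,2,5,1,24] (ℓ=6, even), read p_5/q_5
a_0=12:  p_0=12·1+0=12,  q_0=12·0+1=1
a_1=1:  p_1=1·12+1=13,  q_1=1·1+0=1
a_2=5:  p_2=5·13+12=77,  q_2=5·1+1=6
a_3=2:  p_3=2·77+13=167,  q_3=2·6+1=13
a_4=5:  p_4=5·167+77=912,  q_4=5·13+6=71
a_5=1:  p_5=1·912+167=1079,  q_5=1·71+13=84
(x₁, y₁) = (1079, 84);  1079² − 165·84² = 1 ✓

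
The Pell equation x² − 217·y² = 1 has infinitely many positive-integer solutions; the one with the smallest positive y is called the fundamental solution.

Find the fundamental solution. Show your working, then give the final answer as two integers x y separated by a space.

√217 → a₀=14, period (1,2,1,2,1,…,2,1,28); ℓ=16 even so k=15
step 0: (14, 1)  from 14·(1,0) + (0,1)
…
step 2: (44, 3)  from 2·(15,1) + (14,1)
…
step 7: (3668, 249)  from 9·(383,26) + (221,15)
…
step 10: (154218, 10469)  from 1·(139163,9447) + (15055,1022)
…
step 13: (1034361, 70217)  from 1·(740980,50301) + (293381,19916)
step 14: (2809702, 190735)  from 2·(1034361,70217) + (740980,50301)
step 15: (3844063, 260952)  from 1·(2809702,190735) + (1034361,70217)
→ (3844063, 260952).  Check: 3844063²=14776820347969, 217·260952²=14776820347968, difference 1.

3844063 260952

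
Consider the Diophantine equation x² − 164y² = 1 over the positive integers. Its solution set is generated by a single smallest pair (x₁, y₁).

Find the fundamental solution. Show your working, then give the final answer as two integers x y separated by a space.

2049 160

d=164: √d = [12; 1,4,6,4,1,24] (ℓ=6, even), read p_5/q_5
a_0=12:  p_0=12·1+0=12,  q_0=12·0+1=1
…
a_2=4:  p_2=4·13+12=64,  q_2=4·1+1=5
…
a_4=4:  p_4=4·397+64=1652,  q_4=4·31+5=129
a_5=1:  p_5=1·1652+397=2049,  q_5=1·129+31=160
→ (2049, 160).  Check: 2049²=4198401, 164·160²=4198400, difference 1.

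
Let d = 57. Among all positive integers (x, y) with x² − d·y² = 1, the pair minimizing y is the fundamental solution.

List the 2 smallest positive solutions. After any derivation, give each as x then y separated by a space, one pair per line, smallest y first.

151 20
45601 6040

√57 → a₀=7, period (1,1,4,1,1,14); ℓ=6 even so k=5
step 0: (7, 1)  from 7·(1,0) + (0,1)
…
step 3: (68, 9)  from 4·(15,2) + (8,1)
step 4: (83, 11)  from 1·(68,9) + (15,2)
step 5: (151, 20)  from 1·(83,11) + (68,9)
→ (151, 20).  Check: 151²=22801, 57·20²=22800, difference 1.
(151+20√57)^2 = 45601 + 6040√57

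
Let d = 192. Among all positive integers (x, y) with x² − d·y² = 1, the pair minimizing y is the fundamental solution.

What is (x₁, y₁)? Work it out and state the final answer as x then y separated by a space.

√192 → a₀=13, period (1,5,1,26); ℓ=4 even so k=3
k=0  a_k=13  p_k/q_k = 13/1
…
k=2  a_k=5  p_k/q_k = 83/6
k=3  a_k=1  p_k/q_k = 97/7
fundamental: x₁=97, y₁=7  (since 9409 − 192·49 = 1)

97 7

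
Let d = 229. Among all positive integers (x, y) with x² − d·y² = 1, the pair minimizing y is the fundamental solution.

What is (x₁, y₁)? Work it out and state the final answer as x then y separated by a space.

5848201 386460

√229 → a₀=15, period (7,1,1,7,30); ℓ=5 odd so k=9
k=0  a_k=15  p_k/q_k = 15/1
…
k=2  a_k=1  p_k/q_k = 121/8
k=3  a_k=1  p_k/q_k = 227/15
…
k=8  a_k=1  p_k/q_k = 776325/51301
k=9  a_k=7  p_k/q_k = 5848201/386460
→ (5848201, 386460).  Check: 5848201²=34201454936401, 229·386460²=34201454936400, difference 1.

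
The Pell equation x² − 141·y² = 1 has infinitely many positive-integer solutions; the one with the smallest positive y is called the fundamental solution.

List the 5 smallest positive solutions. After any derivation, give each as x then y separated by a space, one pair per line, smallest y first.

d=141: √d = [11; 1,6,1,22] (ℓ=4, even), read p_3/q_3
step 0: (11, 1)  from 11·(1,0) + (0,1)
step 1: (12, 1)  from 1·(11,1) + (1,0)
step 2: (83, 7)  from 6·(12,1) + (11,1)
step 3: (95, 8)  from 1·(83,7) + (12,1)
→ (95, 8).  Check: 95²=9025, 141·8²=9024, difference 1.
(x_2, y_2) = (95·95 + 141·8·8, 95·8 + 8·95) = (18049, 1520)
(x_3, y_3) = (95·18049 + 141·8·1520, 95·1520 + 8·18049) = (3429215, 288792)
(x_4, y_4) = (95·3429215 + 141·8·288792, 95·288792 + 8·3429215) = (651532801, 54868960)
(x_5, y_5) = (95·651532801 + 141·8·54868960, 95·54868960 + 8·651532801) = (123787802975, 10424813608)

95 8
18049 1520
3429215 288792
651532801 54868960
123787802975 10424813608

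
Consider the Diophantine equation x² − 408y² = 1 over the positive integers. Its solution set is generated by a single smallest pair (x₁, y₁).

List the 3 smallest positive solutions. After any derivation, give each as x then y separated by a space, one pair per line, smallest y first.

101 5
20401 1010
4120901 204015

√408 → a₀=20, period (5,40); ℓ=2 even so k=1
k=0  a_k=20  p_k/q_k = 20/1
k=1  a_k=5  p_k/q_k = 101/5
fundamental: x₁=101, y₁=5  (since 10201 − 408·25 = 1)
(x_2, y_2) = (101·101 + 408·5·5, 101·5 + 5·101) = (20401, 1010)
(x_3, y_3) = (101·20401 + 408·5·1010, 101·1010 + 5·20401) = (4120901, 204015)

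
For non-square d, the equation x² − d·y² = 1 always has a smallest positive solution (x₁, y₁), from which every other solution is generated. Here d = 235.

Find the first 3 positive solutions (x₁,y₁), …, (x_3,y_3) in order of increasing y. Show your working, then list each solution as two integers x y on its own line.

46 3
4231 276
389206 25389

√235 → a₀=15, period (3,30); ℓ=2 even so k=1
step 0: (15, 1)  from 15·(1,0) + (0,1)
step 1: (46, 3)  from 3·(15,1) + (1,0)
(x₁, y₁) = (46, 3);  46² − 235·3² = 1 ✓
(x_2, y_2) = (46·46 + 235·3·3, 46·3 + 3·46) = (4231, 276)
(x_3, y_3) = (46·4231 + 235·3·276, 46·276 + 3·4231) = (389206, 25389)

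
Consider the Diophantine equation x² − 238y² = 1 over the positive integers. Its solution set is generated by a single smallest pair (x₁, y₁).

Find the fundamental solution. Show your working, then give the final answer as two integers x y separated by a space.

√238 = [15; 2,2,1,14,1,2,2,30, …], period ℓ=8 (even) → k=7
a_0=15:  p_0=15·1+0=15,  q_0=15·0+1=1
…
a_3=1:  p_3=1·77+31=108,  q_3=1·5+2=7
…
a_6=2:  p_6=2·1697+1589=4983,  q_6=2·110+103=323
a_7=2:  p_7=2·4983+1697=11663,  q_7=2·323+110=756
fundamental: x₁=11663, y₁=756  (since 136025569 − 238·571536 = 1)

11663 756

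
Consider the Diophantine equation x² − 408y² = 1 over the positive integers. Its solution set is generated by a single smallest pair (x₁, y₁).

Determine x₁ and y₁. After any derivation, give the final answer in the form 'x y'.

101 5

[20; 5,40] for √408; ℓ=2 ⇒ convergent index 1
a_0=20:  p_0=20·1+0=20,  q_0=20·0+1=1
a_1=5:  p_1=5·20+1=101,  q_1=5·1+0=5
fundamental: x₁=101, y₁=5  (since 10201 − 408·25 = 1)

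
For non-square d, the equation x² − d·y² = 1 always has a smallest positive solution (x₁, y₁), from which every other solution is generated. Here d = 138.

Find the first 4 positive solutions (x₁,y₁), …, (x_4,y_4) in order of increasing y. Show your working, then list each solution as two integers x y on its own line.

47 4
4417 376
415151 35340
39019777 3321584

d=138: √d = [11; 1,2,1,22] (ℓ=4, even), read p_3/q_3
step 0: (11, 1)  from 11·(1,0) + (0,1)
step 1: (12, 1)  from 1·(11,1) + (1,0)
step 2: (35, 3)  from 2·(12,1) + (11,1)
step 3: (47, 4)  from 1·(35,3) + (12,1)
→ (47, 4).  Check: 47²=2209, 138·4²=2208, difference 1.
(47+4√138)^2 = 4417 + 376√138
(47+4√138)^3 = 415151 + 35340√138
(47+4√138)^4 = 39019777 + 3321584√138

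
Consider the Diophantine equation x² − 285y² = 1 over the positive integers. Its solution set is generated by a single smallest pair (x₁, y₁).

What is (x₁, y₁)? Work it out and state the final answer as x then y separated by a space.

d=285: √d = [16; 1,7,2,7,1,32] (ℓ=6, even), read p_5/q_5
a_0=16:  p_0=16·1+0=16,  q_0=16·0+1=1
…
a_2=7:  p_2=7·17+16=135,  q_2=7·1+1=8
…
a_4=7:  p_4=7·287+135=2144,  q_4=7·17+8=127
a_5=1:  p_5=1·2144+287=2431,  q_5=1·127+17=144
fundamental: x₁=2431, y₁=144  (since 5909761 − 285·20736 = 1)

2431 144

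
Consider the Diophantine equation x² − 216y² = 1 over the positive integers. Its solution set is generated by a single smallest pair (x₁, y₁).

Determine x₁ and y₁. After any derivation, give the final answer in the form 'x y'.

485 33

√216 = [14; 1,2,3,2,1,28, …], period ℓ=6 (even) → k=5
k=0  a_k=14  p_k/q_k = 14/1
k=1  a_k=1  p_k/q_k = 15/1
k=2  a_k=2  p_k/q_k = 44/3
k=3  a_k=3  p_k/q_k = 147/10
k=4  a_k=2  p_k/q_k = 338/23
k=5  a_k=1  p_k/q_k = 485/33
fundamental: x₁=485, y₁=33  (since 235225 − 216·1089 = 1)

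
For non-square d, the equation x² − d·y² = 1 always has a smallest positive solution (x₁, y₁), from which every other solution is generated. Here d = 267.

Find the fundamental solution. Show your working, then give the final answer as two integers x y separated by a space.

2402 147

√267 = [16; 2,1,15,1,2,32, …], period ℓ=6 (even) → k=5
k=0  a_k=16  p_k/q_k = 16/1
…
k=2  a_k=1  p_k/q_k = 49/3
k=3  a_k=15  p_k/q_k = 768/47
k=4  a_k=1  p_k/q_k = 817/50
k=5  a_k=2  p_k/q_k = 2402/147
fundamental: x₁=2402, y₁=147  (since 5769604 − 267·21609 = 1)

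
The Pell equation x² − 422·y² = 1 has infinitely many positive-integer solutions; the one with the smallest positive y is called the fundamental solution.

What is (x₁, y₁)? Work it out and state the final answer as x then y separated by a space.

7022501 341850

√422 = [20; 1,1,5,2,1,…,1,1,40, …], period ℓ=14 (even) → k=13
k=0  a_k=20  p_k/q_k = 20/1
k=1  a_k=1  p_k/q_k = 21/1
…
k=3  a_k=5  p_k/q_k = 226/11
k=4  a_k=2  p_k/q_k = 493/24
k=5  a_k=1  p_k/q_k = 719/35
…
k=7  a_k=20  p_k/q_k = 53719/2615
k=8  a_k=3  p_k/q_k = 163807/7974
…
k=12  a_k=1  p_k/q_k = 3810680/185501
k=13  a_k=1  p_k/q_k = 7022501/341850
→ (7022501, 341850).  Check: 7022501²=49315520295001, 422·341850²=49315520295000, difference 1.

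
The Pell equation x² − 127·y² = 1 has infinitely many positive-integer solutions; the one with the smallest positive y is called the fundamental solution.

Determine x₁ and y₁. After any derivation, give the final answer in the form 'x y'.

√127 → a₀=11, period (3,1,2,2,7,11,7,2,2,1,3,22); ℓ=12 even so k=11
step 0: (11, 1)  from 11·(1,0) + (0,1)
…
step 2: (45, 4)  from 1·(34,3) + (11,1)
step 3: (124, 11)  from 2·(45,4) + (34,3)
step 4: (293, 26)  from 2·(124,11) + (45,4)
step 5: (2175, 193)  from 7·(293,26) + (124,11)
…
step 7: (171701, 15236)  from 7·(24218,2149) + (2175,193)
…
step 9: (906941, 80478)  from 2·(367620,32621) + (171701,15236)
step 10: (1274561, 113099)  from 1·(906941,80478) + (367620,32621)
step 11: (4730624, 419775)  from 3·(1274561,113099) + (906941,80478)
(x₁, y₁) = (4730624, 419775);  4730624² − 127·419775² = 1 ✓

4730624 419775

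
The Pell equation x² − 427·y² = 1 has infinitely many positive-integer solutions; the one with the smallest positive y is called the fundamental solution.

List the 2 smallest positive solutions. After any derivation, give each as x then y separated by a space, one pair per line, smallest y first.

62 3
7687 372

d=427: √d = [20; 1,1,1,40] (ℓ=4, even), read p_3/q_3
k=0  a_k=20  p_k/q_k = 20/1
k=1  a_k=1  p_k/q_k = 21/1
k=2  a_k=1  p_k/q_k = 41/2
k=3  a_k=1  p_k/q_k = 62/3
(x₁, y₁) = (62, 3);  62² − 427·3² = 1 ✓
k=2:  x_2 = 62·62+427·3·3 = 7687,  y_2 = 62·3+3·62 = 372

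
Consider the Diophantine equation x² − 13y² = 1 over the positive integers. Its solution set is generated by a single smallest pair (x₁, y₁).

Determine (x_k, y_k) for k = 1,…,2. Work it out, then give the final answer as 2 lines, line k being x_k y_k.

√13 → a₀=3, period (1,1,1,1,6); ℓ=5 odd so k=9
a_0=3:  p_0=3·1+0=3,  q_0=3·0+1=1
…
a_2=1:  p_2=1·4+3=7,  q_2=1·1+1=2
…
a_4=1:  p_4=1·11+7=18,  q_4=1·3+2=5
…
a_6=1:  p_6=1·119+18=137,  q_6=1·33+5=38
a_7=1:  p_7=1·137+119=256,  q_7=1·38+33=71
a_8=1:  p_8=1·256+137=393,  q_8=1·71+38=109
a_9=1:  p_9=1·393+256=649,  q_9=1·109+71=180
fundamental: x₁=649, y₁=180  (since 421201 − 13·32400 = 1)
n=2: (649,180)∘(649,180) = (649·649+13·180·180, 649·180+180·649) = (842401,233640)

649 180
842401 233640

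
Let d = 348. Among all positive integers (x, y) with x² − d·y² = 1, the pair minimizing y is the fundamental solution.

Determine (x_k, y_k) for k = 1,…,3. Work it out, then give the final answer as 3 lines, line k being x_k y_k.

1567 84
4910977 263256
15391000351 825044220

√348 → a₀=18, period (1,1,1,8,1,1,1,36); ℓ=8 even so k=7
step 0: (18, 1)  from 18·(1,0) + (0,1)
step 1: (19, 1)  from 1·(18,1) + (1,0)
step 2: (37, 2)  from 1·(19,1) + (18,1)
step 3: (56, 3)  from 1·(37,2) + (19,1)
step 4: (485, 26)  from 8·(56,3) + (37,2)
step 5: (541, 29)  from 1·(485,26) + (56,3)
step 6: (1026, 55)  from 1·(541,29) + (485,26)
step 7: (1567, 84)  from 1·(1026,55) + (541,29)
(x₁, y₁) = (1567, 84);  1567² − 348·84² = 1 ✓
n=2: (1567,84)∘(1567,84) = (1567·1567+348·84·84, 1567·84+84·1567) = (4910977,263256)
n=3: (4910977,263256)∘(1567,84) = (1567·4910977+348·84·263256, 1567·263256+84·4910977) = (15391000351,825044220)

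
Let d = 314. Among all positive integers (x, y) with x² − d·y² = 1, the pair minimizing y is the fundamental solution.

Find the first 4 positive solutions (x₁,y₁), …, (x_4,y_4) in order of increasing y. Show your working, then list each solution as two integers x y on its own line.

392499 22150
308110930001 17387705700
241866463828532499 13649314199066450
189864690372162243720001 10714684347621377411400

√314 → a₀=17, period (1,2,1,1,2,1,34); ℓ=7 odd so k=13
step 0: (17, 1)  from 17·(1,0) + (0,1)
step 1: (18, 1)  from 1·(17,1) + (1,0)
step 2: (53, 3)  from 2·(18,1) + (17,1)
…
step 4: (124, 7)  from 1·(71,4) + (53,3)
step 5: (319, 18)  from 2·(124,7) + (71,4)
…
step 7: (15381, 868)  from 34·(443,25) + (319,18)
…
step 9: (47029, 2654)  from 2·(15824,893) + (15381,868)
step 10: (62853, 3547)  from 1·(47029,2654) + (15824,893)
step 11: (109882, 6201)  from 1·(62853,3547) + (47029,2654)
step 12: (282617, 15949)  from 2·(109882,6201) + (62853,3547)
step 13: (392499, 22150)  from 1·(282617,15949) + (109882,6201)
fundamental: x₁=392499, y₁=22150  (since 154055465001 − 314·490622500 = 1)
k=2:  x_2 = 392499·392499+314·22150·22150 = 308110930001,  y_2 = 392499·22150+22150·392499 = 17387705700
k=3:  x_3 = 392499·308110930001+314·22150·17387705700 = 241866463828532499,  y_3 = 392499·17387705700+22150·308110930001 = 13649314199066450
k=4:  x_4 = 392499·241866463828532499+314·22150·13649314199066450 = 189864690372162243720001,  y_4 = 392499·13649314199066450+22150·241866463828532499 = 10714684347621377411400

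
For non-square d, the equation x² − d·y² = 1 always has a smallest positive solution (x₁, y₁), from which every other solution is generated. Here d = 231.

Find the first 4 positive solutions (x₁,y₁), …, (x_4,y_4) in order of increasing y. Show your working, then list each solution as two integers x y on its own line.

76 5
11551 760
1755676 115515
266851201 17557520

√231 = [15; 5,30, …], period ℓ=2 (even) → k=1
a_0=15:  p_0=15·1+0=15,  q_0=15·0+1=1
a_1=5:  p_1=5·15+1=76,  q_1=5·1+0=5
(x₁, y₁) = (76, 5);  76² − 231·5² = 1 ✓
(x_2, y_2) = (76·76 + 231·5·5, 76·5 + 5·76) = (11551, 760)
(x_3, y_3) = (76·11551 + 231·5·760, 76·760 + 5·11551) = (1755676, 115515)
(x_4, y_4) = (76·1755676 + 231·5·115515, 76·115515 + 5·1755676) = (266851201, 17557520)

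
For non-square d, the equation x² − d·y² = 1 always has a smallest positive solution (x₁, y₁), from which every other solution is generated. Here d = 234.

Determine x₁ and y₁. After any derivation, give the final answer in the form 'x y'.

5201 340

√234 → a₀=15, period (3,2,1,2,1,2,3,30); ℓ=8 even so k=7
a_0=15:  p_0=15·1+0=15,  q_0=15·0+1=1
a_1=3:  p_1=3·15+1=46,  q_1=3·1+0=3
…
a_3=1:  p_3=1·107+46=153,  q_3=1·7+3=10
a_4=2:  p_4=2·153+107=413,  q_4=2·10+7=27
…
a_6=2:  p_6=2·566+413=1545,  q_6=2·37+27=101
a_7=3:  p_7=3·1545+566=5201,  q_7=3·101+37=340
(x₁, y₁) = (5201, 340);  5201² − 234·340² = 1 ✓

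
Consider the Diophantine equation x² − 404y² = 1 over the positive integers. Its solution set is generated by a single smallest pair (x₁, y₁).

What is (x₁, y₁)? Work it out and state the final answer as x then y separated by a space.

√404 → a₀=20, period (10,40); ℓ=2 even so k=1
i=0: a=20 ⇒ p=20, q=1
i=1: a=10 ⇒ p=201, q=10
→ (201, 10).  Check: 201²=40401, 404·10²=40400, difference 1.

201 10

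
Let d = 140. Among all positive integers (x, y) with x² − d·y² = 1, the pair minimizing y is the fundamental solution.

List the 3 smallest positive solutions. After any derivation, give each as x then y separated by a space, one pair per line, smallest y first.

d=140: √d = [11; 1,4,1,22] (ℓ=4, even), read p_3/q_3
a_0=11:  p_0=11·1+0=11,  q_0=11·0+1=1
…
a_2=4:  p_2=4·12+11=59,  q_2=4·1+1=5
a_3=1:  p_3=1·59+12=71,  q_3=1·5+1=6
→ (71, 6).  Check: 71²=5041, 140·6²=5040, difference 1.
(71+6√140)^2 = 10081 + 852√140
(71+6√140)^3 = 1431431 + 120978√140

71 6
10081 852
1431431 120978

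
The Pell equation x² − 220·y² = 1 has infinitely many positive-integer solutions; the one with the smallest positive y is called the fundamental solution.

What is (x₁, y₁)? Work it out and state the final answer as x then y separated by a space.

√220 = [14; 1,4,1,28, …], period ℓ=4 (even) → k=3
i=0: a=14 ⇒ p=14, q=1
i=1: a=1 ⇒ p=15, q=1
i=2: a=4 ⇒ p=74, q=5
i=3: a=1 ⇒ p=89, q=6
fundamental: x₁=89, y₁=6  (since 7921 − 220·36 = 1)

89 6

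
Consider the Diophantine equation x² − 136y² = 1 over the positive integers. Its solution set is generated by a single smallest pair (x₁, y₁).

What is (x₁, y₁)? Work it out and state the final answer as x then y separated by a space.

d=136: √d = [11; 1,1,1,22] (ℓ=4, even), read p_3/q_3
step 0: (11, 1)  from 11·(1,0) + (0,1)
…
step 2: (23, 2)  from 1·(12,1) + (11,1)
step 3: (35, 3)  from 1·(23,2) + (12,1)
fundamental: x₁=35, y₁=3  (since 1225 − 136·9 = 1)

35 3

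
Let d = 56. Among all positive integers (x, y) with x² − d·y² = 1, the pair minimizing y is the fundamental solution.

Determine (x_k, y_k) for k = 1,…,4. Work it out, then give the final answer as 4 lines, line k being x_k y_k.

15 2
449 60
13455 1798
403201 53880

[7; 2,14] for √56; ℓ=2 ⇒ convergent index 1
a_0=7:  p_0=7·1+0=7,  q_0=7·0+1=1
a_1=2:  p_1=2·7+1=15,  q_1=2·1+0=2
fundamental: x₁=15, y₁=2  (since 225 − 56·4 = 1)
(x_2, y_2) = (15·15 + 56·2·2, 15·2 + 2·15) = (449, 60)
(x_3, y_3) = (15·449 + 56·2·60, 15·60 + 2·449) = (13455, 1798)
(x_4, y_4) = (15·13455 + 56·2·1798, 15·1798 + 2·13455) = (403201, 53880)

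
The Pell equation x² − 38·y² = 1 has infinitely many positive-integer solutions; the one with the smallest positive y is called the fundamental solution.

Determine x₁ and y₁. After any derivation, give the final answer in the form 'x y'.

[6; 6,12] for √38; ℓ=2 ⇒ convergent index 1
a_0=6:  p_0=6·1+0=6,  q_0=6·0+1=1
a_1=6:  p_1=6·6+1=37,  q_1=6·1+0=6
→ (37, 6).  Check: 37²=1369, 38·6²=1368, difference 1.

37 6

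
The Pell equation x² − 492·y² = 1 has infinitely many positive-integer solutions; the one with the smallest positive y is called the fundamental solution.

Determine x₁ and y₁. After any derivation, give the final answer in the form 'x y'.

√492 → a₀=22, period (5,1,1,10,1,1,5,44); ℓ=8 even so k=7
i=0: a=22 ⇒ p=22, q=1
i=1: a=5 ⇒ p=111, q=5
…
i=5: a=1 ⇒ p=2817, q=127
i=6: a=1 ⇒ p=5390, q=243
i=7: a=5 ⇒ p=29767, q=1342
→ (29767, 1342).  Check: 29767²=886074289, 492·1342²=886074288, difference 1.

29767 1342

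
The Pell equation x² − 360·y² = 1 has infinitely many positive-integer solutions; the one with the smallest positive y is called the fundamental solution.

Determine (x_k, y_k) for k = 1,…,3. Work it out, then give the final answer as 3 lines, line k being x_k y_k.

[18; 1,36] for √360; ℓ=2 ⇒ convergent index 1
k=0  a_k=18  p_k/q_k = 18/1
k=1  a_k=1  p_k/q_k = 19/1
→ (19, 1).  Check: 19²=361, 360·1²=360, difference 1.
(19+1√360)^2 = 721 + 38√360
(19+1√360)^3 = 27379 + 1443√360

19 1
721 38
27379 1443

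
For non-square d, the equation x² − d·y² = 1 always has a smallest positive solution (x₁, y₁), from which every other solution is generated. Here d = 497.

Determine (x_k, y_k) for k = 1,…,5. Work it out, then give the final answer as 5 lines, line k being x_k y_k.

1201887 53912
2889064721537 129592263888
6944658661946678751 311510514535059400
16693389930459326703284737 748800875565868281911712
40127136686692992928199618718687 1799948075862157952969508541688

[22; 3,2,2,5,6,5,2,2,3,44] for √497; ℓ=10 ⇒ convergent index 9
a_0=22:  p_0=22·1+0=22,  q_0=22·0+1=1
a_1=3:  p_1=3·22+1=67,  q_1=3·1+0=3
a_2=2:  p_2=2·67+22=156,  q_2=2·3+1=7
a_3=2:  p_3=2·156+67=379,  q_3=2·7+3=17
a_4=5:  p_4=5·379+156=2051,  q_4=5·17+7=92
…
a_8=2:  p_8=2·143637+65476=352750,  q_8=2·6443+2937=15823
a_9=3:  p_9=3·352750+143637=1201887,  q_9=3·15823+6443=53912
→ (1201887, 53912).  Check: 1201887²=1444532360769, 497·53912²=1444532360768, difference 1.
k=2:  x_2 = 1201887·1201887+497·53912·53912 = 2889064721537,  y_2 = 1201887·53912+53912·1201887 = 129592263888
k=3:  x_3 = 1201887·2889064721537+497·53912·129592263888 = 6944658661946678751,  y_3 = 1201887·129592263888+53912·2889064721537 = 311510514535059400
k=4:  x_4 = 1201887·6944658661946678751+497·53912·311510514535059400 = 16693389930459326703284737,  y_4 = 1201887·311510514535059400+53912·6944658661946678751 = 748800875565868281911712
k=5:  x_5 = 1201887·16693389930459326703284737+497·53912·748800875565868281911712 = 40127136686692992928199618718687,  y_5 = 1201887·748800875565868281911712+53912·16693389930459326703284737 = 1799948075862157952969508541688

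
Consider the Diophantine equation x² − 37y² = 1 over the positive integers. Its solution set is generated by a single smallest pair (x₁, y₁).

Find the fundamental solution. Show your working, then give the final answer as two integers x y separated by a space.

73 12

√37 = [6; 12, …], period ℓ=1 (odd) → k=1
k=0  a_k=6  p_k/q_k = 6/1
k=1  a_k=12  p_k/q_k = 73/12
→ (73, 12).  Check: 73²=5329, 37·12²=5328, difference 1.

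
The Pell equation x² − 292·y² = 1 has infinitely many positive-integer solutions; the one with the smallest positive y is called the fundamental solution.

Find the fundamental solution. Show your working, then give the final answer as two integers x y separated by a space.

2281249 133500

[17; 11,2,1,3,8,3,1,2,11,34] for √292; ℓ=10 ⇒ convergent index 9
step 0: (17, 1)  from 17·(1,0) + (0,1)
…
step 8: (200767, 11749)  from 2·(72812,4261) + (55143,3227)
step 9: (2281249, 133500)  from 11·(200767,11749) + (72812,4261)
(x₁, y₁) = (2281249, 133500);  2281249² − 292·133500² = 1 ✓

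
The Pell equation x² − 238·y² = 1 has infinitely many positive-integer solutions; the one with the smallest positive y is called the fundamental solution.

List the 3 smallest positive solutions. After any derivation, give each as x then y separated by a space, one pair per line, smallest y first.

11663 756
272051137 17634456
6345864809999 411341319900

[15; 2,2,1,14,1,2,2,30] for √238; ℓ=8 ⇒ convergent index 7
step 0: (15, 1)  from 15·(1,0) + (0,1)
…
step 3: (108, 7)  from 1·(77,5) + (31,2)
…
step 5: (1697, 110)  from 1·(1589,103) + (108,7)
step 6: (4983, 323)  from 2·(1697,110) + (1589,103)
step 7: (11663, 756)  from 2·(4983,323) + (1697,110)
→ (11663, 756).  Check: 11663²=136025569, 238·756²=136025568, difference 1.
(11663+756√238)^2 = 272051137 + 17634456√238
(11663+756√238)^3 = 6345864809999 + 411341319900√238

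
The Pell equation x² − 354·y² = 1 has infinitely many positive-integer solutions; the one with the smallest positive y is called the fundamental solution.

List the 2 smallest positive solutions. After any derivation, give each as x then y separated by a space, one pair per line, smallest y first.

258065 13716
133195088449 7079239080

√354 → a₀=18, period (1,4,2,2,18,2,2,4,1,36); ℓ=10 even so k=9
i=0: a=18 ⇒ p=18, q=1
i=1: a=1 ⇒ p=19, q=1
…
i=3: a=2 ⇒ p=207, q=11
…
i=6: a=2 ⇒ p=19210, q=1021
…
i=8: a=4 ⇒ p=210294, q=11177
i=9: a=1 ⇒ p=258065, q=13716
fundamental: x₁=258065, y₁=13716  (since 66597544225 − 354·188128656 = 1)
(258065+13716√354)^2 = 133195088449 + 7079239080√354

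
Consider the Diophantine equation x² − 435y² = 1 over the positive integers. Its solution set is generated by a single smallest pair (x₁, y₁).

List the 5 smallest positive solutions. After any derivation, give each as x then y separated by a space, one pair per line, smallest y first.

√435 → a₀=20, period (1,5,1,40); ℓ=4 even so k=3
step 0: (20, 1)  from 20·(1,0) + (0,1)
step 1: (21, 1)  from 1·(20,1) + (1,0)
step 2: (125, 6)  from 5·(21,1) + (20,1)
step 3: (146, 7)  from 1·(125,6) + (21,1)
fundamental: x₁=146, y₁=7  (since 21316 − 435·49 = 1)
(x_2, y_2) = (146·146 + 435·7·7, 146·7 + 7·146) = (42631, 2044)
(x_3, y_3) = (146·42631 + 435·7·2044, 146·2044 + 7·42631) = (12448106, 596841)
(x_4, y_4) = (146·12448106 + 435·7·596841, 146·596841 + 7·12448106) = (3634804321, 174275528)
(x_5, y_5) = (146·3634804321 + 435·7·174275528, 146·174275528 + 7·3634804321) = (1061350413626, 50887857335)

146 7
42631 2044
12448106 596841
3634804321 174275528
1061350413626 50887857335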